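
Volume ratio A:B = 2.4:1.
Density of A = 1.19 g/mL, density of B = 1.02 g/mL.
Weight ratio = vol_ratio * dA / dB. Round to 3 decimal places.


Wt ratio = 2.4 * 1.19 / 1.02
= 2.800

2.800


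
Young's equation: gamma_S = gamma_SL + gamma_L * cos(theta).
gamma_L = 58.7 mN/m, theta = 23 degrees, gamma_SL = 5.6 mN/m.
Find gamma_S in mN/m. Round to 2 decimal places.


cos(23 deg) = 0.920505
gamma_S = 5.6 + 58.7 * 0.920505
= 59.63 mN/m

59.63


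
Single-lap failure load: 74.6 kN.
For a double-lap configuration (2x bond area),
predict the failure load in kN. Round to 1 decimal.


Failure load = 74.6 * 2 = 149.2 kN

149.2


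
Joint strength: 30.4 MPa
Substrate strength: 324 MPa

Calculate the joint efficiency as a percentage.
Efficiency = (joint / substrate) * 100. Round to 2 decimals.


Efficiency = (30.4 / 324) * 100 = 9.38%

9.38


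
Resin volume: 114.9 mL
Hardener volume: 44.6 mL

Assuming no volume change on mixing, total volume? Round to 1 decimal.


V_total = 114.9 + 44.6 = 159.5 mL

159.5


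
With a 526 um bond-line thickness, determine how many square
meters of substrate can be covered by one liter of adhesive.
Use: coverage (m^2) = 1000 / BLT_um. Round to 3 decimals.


Coverage = 1000 / 526 = 1.901 m^2

1.901


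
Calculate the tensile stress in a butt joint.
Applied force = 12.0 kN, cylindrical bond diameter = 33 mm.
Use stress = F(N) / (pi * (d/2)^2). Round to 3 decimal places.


A = pi * 16.5^2 = 855.2986 mm^2
sigma = 12000.0 / 855.2986 = 14.030 MPa

14.030


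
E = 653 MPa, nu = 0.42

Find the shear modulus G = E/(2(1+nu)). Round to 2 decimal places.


G = 653 / (2 * 1.42)
= 229.93 MPa

229.93


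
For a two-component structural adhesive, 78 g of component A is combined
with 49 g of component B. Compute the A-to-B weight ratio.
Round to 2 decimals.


Weight ratio A:B = 78 / 49
= 1.59

1.59


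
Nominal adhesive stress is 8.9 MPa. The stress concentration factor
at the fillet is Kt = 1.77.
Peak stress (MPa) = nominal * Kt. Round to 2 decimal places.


Peak = 8.9 * 1.77 = 15.75 MPa

15.75


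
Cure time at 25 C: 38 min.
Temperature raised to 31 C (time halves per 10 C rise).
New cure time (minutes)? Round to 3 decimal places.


Acceleration factor = 2^(6/10) = 1.5157
New time = 38 / 1.5157 = 25.071 min

25.071


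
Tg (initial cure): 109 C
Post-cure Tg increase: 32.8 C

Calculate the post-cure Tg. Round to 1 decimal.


Post-cure Tg = 109 + 32.8 = 141.8 C

141.8


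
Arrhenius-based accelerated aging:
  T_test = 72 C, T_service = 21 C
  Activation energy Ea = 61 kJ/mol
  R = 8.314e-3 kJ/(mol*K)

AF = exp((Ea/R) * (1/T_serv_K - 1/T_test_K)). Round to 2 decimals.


T_test_K = 345.15, T_serv_K = 294.15
AF = exp((61/8.314e-3) * (1/294.15 - 1/345.15))
= 39.87

39.87


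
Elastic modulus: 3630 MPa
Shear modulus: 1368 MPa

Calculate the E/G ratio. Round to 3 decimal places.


E / G = 3630 / 1368 = 2.654

2.654


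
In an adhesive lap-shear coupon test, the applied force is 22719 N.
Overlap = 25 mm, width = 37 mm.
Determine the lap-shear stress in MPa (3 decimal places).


stress = F / (overlap * width)
= 22719 / (25 * 37)
= 24.561 MPa

24.561


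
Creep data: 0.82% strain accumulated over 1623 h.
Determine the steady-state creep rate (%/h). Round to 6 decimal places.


Rate = 0.82 / 1623 = 0.000505 %/h

0.000505


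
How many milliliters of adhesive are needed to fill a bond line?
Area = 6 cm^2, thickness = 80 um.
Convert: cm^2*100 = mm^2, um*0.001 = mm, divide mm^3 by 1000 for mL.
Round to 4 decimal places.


= (6 * 100) * (80 * 0.001) / 1000
= 0.0480 mL

0.0480


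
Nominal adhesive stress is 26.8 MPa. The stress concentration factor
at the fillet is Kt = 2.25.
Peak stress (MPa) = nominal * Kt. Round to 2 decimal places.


Peak = 26.8 * 2.25 = 60.30 MPa

60.30


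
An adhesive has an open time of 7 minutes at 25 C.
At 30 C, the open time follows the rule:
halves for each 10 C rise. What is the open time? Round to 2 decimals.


Factor = 2^((30-25)/10) = 1.4142
Open time = 7 / 1.4142 = 4.95 min

4.95


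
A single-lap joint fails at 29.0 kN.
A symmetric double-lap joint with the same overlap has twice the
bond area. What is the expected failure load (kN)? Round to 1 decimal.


Double-lap load = 2 * 29.0 = 58.0 kN

58.0


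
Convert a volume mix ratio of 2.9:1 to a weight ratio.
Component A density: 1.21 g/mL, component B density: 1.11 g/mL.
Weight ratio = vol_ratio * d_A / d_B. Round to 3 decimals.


= 2.9 * 1.21 / 1.11 = 3.161

3.161


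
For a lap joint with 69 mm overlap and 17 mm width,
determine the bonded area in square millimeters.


Area = 69 * 17 = 1173 mm^2

1173


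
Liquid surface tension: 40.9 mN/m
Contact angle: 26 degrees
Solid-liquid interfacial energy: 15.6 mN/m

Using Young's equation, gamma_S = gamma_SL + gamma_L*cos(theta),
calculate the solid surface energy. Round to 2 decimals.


gamma_S = 15.6 + 40.9 * cos(26)
= 52.36 mN/m

52.36


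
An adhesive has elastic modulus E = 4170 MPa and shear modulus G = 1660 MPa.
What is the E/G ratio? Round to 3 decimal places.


E/G = 4170 / 1660 = 2.512

2.512


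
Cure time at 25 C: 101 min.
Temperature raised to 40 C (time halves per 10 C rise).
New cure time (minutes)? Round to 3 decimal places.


Acceleration factor = 2^(15/10) = 2.8284
New time = 101 / 2.8284 = 35.709 min

35.709


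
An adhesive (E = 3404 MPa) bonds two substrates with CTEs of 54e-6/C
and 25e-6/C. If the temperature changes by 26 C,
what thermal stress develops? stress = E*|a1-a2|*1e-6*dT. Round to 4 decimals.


Stress = 3404 * |54 - 25| * 1e-6 * 26
= 2.5666 MPa

2.5666


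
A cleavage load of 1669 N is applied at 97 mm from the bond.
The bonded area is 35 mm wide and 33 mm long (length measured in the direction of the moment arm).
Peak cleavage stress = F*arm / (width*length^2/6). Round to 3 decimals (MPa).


Moment = 1669 * 97 = 161893 N*mm
Section modulus = 35 * 1089 / 6 = 38115 / 6 mm^3
Stress = 161893 / (38115 / 6) = 971358 / 38115
= 25.485 MPa

25.485


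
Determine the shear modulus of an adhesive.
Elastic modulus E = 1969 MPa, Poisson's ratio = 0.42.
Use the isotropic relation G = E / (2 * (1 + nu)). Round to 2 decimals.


G = 1969 / (2*(1+0.42)) = 1969 / 2.84
= 693.31 MPa

693.31


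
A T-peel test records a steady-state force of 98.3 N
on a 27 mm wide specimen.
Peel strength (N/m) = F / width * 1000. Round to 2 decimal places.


Peel strength = 98.3 / 27 * 1000
= 3640.74 N/m

3640.74


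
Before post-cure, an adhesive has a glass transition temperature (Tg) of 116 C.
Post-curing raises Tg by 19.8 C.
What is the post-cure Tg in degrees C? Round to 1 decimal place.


Tg_post = Tg_base + delta_Tg
= 116 + 19.8
= 135.8 C

135.8


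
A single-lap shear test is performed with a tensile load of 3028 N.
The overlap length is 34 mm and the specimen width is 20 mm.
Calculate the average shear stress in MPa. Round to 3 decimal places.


Shear stress = F / (overlap * width)
= 3028 / (34 * 20)
= 3028 / 680
= 4.453 MPa

4.453


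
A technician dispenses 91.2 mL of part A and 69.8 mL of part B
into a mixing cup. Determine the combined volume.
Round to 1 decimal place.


Combined volume = 91.2 + 69.8
= 161.0 mL

161.0


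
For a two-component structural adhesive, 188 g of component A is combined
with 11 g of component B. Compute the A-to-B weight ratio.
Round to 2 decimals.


Weight ratio A:B = 188 / 11
= 17.09

17.09


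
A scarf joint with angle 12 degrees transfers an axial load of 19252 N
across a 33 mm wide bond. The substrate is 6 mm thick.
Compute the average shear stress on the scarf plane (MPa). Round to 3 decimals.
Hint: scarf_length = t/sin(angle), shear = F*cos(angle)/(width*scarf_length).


scarf_length = 6 / sin(12 deg) = 28.8584 mm
cos(12 deg) = 0.978148
shear stress = 19252 * 0.978148 / (33 * 28.8584)
= 19.774 MPa

19.774


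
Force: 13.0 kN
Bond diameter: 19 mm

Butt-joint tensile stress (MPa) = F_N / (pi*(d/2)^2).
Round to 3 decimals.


F_N = 13.0 * 1000 = 13000.0 N
A = pi*(9.5)^2 = 283.5287 mm^2
stress = 13000.0 / 283.5287 = 45.851 MPa

45.851


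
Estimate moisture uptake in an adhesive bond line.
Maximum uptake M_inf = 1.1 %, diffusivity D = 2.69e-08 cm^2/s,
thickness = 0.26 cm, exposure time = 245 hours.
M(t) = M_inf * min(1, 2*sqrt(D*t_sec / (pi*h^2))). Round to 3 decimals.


Convert time: 245 h = 882000 s
ratio = min(1, 2*sqrt(2.69e-08*882000/(pi*0.26^2)))
= 0.668486
M(t) = 1.1 * 0.668486 = 0.735%

0.735


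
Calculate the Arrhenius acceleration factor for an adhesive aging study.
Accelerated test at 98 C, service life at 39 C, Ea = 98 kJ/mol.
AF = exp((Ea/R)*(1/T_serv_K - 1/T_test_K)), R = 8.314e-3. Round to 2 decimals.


T_test = 371.15 K, T_serv = 312.15 K
Ea/R = 98 / 0.008314 = 11787.35
AF = exp(11787.35 * (1/312.15 - 1/371.15))
= 404.57

404.57


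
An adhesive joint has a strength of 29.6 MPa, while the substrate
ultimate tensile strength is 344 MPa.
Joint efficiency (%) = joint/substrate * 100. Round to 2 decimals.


Efficiency = 29.6 / 344 * 100
= 8.60%

8.60


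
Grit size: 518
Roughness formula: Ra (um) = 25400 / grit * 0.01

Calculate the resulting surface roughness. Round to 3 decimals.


Ra = 25400 / 518 * 0.01
= 0.490 um

0.490


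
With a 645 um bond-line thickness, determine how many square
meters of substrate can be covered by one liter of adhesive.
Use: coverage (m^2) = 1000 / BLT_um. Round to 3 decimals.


Coverage = 1000 / 645 = 1.550 m^2

1.550


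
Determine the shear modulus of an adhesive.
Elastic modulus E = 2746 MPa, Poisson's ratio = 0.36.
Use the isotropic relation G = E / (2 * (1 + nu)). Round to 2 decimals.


G = 2746 / (2*(1+0.36)) = 2746 / 2.72
= 1009.56 MPa

1009.56


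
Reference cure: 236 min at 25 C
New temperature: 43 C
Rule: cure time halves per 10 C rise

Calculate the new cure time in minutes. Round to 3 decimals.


factor = 2^((43-25)/10) = 3.4822
t_new = 236 / 3.4822 = 67.773 min

67.773


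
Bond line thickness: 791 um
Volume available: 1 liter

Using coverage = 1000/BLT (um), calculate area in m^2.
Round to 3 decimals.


1 L = 1e6 mm^3, thickness = 791 um = 0.791 mm
Area = 1e6 / 0.791 mm^2 = (1e6 / 0.791) / 1e6 m^2 = 1000 / 791 m^2
= 1.264 m^2

1.264


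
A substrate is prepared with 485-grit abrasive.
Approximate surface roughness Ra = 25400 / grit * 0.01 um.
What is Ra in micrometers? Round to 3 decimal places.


Ra = 25400 / 485 * 0.01 = 0.524 um

0.524


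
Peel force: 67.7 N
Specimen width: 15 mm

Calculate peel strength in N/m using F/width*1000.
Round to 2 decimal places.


Peel strength = 67.7 / 15 * 1000 = 4513.33 N/m

4513.33


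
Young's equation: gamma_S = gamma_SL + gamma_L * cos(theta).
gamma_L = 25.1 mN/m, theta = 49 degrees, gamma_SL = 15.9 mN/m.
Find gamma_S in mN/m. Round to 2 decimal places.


cos(49 deg) = 0.656059
gamma_S = 15.9 + 25.1 * 0.656059
= 32.37 mN/m

32.37


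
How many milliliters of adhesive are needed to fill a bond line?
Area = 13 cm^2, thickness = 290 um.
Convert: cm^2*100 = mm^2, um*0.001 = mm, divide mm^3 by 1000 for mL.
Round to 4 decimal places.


= (13 * 100) * (290 * 0.001) / 1000
= 0.3770 mL

0.3770


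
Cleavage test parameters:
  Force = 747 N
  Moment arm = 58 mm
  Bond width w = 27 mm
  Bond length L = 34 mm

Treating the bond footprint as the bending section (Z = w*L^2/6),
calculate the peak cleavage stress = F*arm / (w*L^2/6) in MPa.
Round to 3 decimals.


M = 747 * 58 = 43326 N*mm
Z = 27 * 34^2 / 6 = 31212 / 6 mm^3
sigma = M / Z = 6 * 43326 / 31212 = 259956 / 31212
= 8.329 MPa

8.329


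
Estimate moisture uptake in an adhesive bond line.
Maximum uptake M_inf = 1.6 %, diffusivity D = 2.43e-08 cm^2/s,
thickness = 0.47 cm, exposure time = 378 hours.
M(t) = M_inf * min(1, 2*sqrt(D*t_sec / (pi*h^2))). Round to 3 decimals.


Convert time: 378 h = 1360800 s
ratio = min(1, 2*sqrt(2.43e-08*1360800/(pi*0.47^2)))
= 0.436574
M(t) = 1.6 * 0.436574 = 0.699%

0.699


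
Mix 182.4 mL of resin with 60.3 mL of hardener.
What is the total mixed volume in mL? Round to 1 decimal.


Total = 182.4 + 60.3 = 242.7 mL

242.7


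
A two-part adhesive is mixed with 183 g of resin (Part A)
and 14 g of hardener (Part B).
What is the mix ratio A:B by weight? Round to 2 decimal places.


Mix ratio = mass_A / mass_B
= 183 / 14
= 13.07

13.07


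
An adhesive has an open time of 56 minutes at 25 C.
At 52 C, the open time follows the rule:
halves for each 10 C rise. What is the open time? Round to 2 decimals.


Factor = 2^((52-25)/10) = 6.4980
Open time = 56 / 6.4980 = 8.62 min

8.62


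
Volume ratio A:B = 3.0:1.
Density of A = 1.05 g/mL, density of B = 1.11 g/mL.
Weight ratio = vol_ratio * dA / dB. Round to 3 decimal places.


Wt ratio = 3.0 * 1.05 / 1.11
= 2.838

2.838


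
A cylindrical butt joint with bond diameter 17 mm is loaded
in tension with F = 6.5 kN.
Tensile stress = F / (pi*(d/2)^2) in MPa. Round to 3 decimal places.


Area = pi * (17/2)^2 = 226.9801 mm^2
Stress = 6.5*1000 / 226.9801
= 28.637 MPa

28.637


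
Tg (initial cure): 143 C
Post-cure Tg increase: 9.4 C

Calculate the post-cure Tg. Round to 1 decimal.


Post-cure Tg = 143 + 9.4 = 152.4 C

152.4


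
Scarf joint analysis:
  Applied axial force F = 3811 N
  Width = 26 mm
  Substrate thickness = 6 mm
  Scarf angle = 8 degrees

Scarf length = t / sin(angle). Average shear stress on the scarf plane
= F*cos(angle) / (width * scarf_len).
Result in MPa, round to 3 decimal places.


Scarf length = 6 / sin(8 deg) = 43.1118 mm
cos(8 deg) = 0.990268
Shear = 3811 * 0.990268 / (26 * 43.1118)
= 3.367 MPa

3.367


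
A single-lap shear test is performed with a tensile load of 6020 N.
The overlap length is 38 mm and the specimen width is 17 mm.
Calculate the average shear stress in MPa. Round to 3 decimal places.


Shear stress = F / (overlap * width)
= 6020 / (38 * 17)
= 6020 / 646
= 9.319 MPa

9.319


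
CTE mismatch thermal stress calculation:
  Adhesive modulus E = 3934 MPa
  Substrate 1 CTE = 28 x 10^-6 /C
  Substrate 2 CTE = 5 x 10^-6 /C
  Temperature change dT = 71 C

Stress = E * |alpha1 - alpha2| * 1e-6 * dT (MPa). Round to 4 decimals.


delta_alpha = |28 - 5| = 23 x 10^-6/C
Stress = 3934 * 23e-6 * 71
= 6.4242 MPa

6.4242


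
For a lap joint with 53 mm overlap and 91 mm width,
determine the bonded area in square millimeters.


Area = 53 * 91 = 4823 mm^2

4823


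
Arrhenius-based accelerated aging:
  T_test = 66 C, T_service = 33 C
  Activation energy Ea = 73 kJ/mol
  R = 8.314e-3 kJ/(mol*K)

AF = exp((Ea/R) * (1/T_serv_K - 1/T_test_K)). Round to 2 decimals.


T_test_K = 339.15, T_serv_K = 306.15
AF = exp((73/8.314e-3) * (1/306.15 - 1/339.15))
= 16.29

16.29


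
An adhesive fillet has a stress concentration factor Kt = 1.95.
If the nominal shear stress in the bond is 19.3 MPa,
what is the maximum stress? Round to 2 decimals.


Max stress = 19.3 * 1.95 = 37.64 MPa

37.64


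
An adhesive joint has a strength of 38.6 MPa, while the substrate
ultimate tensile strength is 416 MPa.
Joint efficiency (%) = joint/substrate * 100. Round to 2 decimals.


Efficiency = 38.6 / 416 * 100
= 9.28%

9.28


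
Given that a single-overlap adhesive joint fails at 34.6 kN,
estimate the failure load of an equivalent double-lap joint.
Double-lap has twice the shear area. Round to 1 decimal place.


Double-lap factor = 2
Expected load = 34.6 * 2 = 69.2 kN

69.2


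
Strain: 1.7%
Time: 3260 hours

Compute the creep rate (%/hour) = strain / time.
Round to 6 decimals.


Creep rate = 1.7 / 3260
= 0.000521 %/h

0.000521


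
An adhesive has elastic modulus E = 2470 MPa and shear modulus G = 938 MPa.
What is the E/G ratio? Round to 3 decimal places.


E/G = 2470 / 938 = 2.633

2.633


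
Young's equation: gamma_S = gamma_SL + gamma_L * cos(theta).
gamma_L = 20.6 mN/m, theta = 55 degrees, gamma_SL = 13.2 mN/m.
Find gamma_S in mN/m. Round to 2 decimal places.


cos(55 deg) = 0.573576
gamma_S = 13.2 + 20.6 * 0.573576
= 25.02 mN/m

25.02


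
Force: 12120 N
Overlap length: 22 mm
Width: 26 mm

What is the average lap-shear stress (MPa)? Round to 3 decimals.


Average shear stress = F / (overlap * width)
= 12120 / (22 * 26)
= 21.189 MPa

21.189


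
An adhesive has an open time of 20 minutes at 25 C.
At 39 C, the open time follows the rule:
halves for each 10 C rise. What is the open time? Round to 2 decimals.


Factor = 2^((39-25)/10) = 2.6390
Open time = 20 / 2.6390 = 7.58 min

7.58


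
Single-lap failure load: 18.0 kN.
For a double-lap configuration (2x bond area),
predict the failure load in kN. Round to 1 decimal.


Failure load = 18.0 * 2 = 36.0 kN

36.0


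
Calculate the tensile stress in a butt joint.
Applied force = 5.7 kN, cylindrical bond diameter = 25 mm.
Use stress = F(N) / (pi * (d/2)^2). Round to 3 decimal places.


A = pi * 12.5^2 = 490.8739 mm^2
sigma = 5700.0 / 490.8739 = 11.612 MPa

11.612


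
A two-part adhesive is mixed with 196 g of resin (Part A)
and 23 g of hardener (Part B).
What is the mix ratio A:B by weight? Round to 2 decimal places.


Mix ratio = mass_A / mass_B
= 196 / 23
= 8.52

8.52


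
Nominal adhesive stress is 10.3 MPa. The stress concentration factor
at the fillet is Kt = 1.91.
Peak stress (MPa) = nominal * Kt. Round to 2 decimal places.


Peak = 10.3 * 1.91 = 19.67 MPa

19.67


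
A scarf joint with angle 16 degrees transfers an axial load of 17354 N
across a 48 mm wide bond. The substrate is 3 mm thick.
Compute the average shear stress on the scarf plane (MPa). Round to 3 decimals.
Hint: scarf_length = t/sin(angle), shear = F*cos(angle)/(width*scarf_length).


scarf_length = 3 / sin(16 deg) = 10.8839 mm
cos(16 deg) = 0.961262
shear stress = 17354 * 0.961262 / (48 * 10.8839)
= 31.931 MPa

31.931


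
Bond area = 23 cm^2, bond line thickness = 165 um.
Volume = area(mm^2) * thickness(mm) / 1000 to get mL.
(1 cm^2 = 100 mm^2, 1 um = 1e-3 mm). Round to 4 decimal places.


area_mm2 = 23 * 100 = 2300
blt_mm = 165 * 1e-3 = 0.165
vol_mm3 = 2300 * 0.165 = 379.5
vol_mL = 379.5 / 1000 = 0.3795 mL

0.3795


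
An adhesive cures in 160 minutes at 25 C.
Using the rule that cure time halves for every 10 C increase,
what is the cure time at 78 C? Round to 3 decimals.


Factor = 2^((78 - 25) / 10) = 39.3966
Cure time = 160 / 39.3966
= 4.061 minutes

4.061


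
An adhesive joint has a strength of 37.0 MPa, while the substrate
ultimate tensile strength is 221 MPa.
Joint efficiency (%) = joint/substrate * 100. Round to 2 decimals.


Efficiency = 37.0 / 221 * 100
= 16.74%

16.74


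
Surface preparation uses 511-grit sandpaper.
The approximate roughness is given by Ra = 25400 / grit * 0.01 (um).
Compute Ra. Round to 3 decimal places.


Ra = 25400 / 511 * 0.01
= 254 / 511
= 0.497 um

0.497


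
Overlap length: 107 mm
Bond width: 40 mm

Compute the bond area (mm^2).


Bond area = 107 * 40 = 4280 mm^2

4280


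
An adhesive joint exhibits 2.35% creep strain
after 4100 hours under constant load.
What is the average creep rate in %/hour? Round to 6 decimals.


Creep rate = strain / time
= 2.35 / 4100
= 0.000573 %/h

0.000573


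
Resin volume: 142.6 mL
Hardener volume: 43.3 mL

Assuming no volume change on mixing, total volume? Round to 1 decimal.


V_total = 142.6 + 43.3 = 185.9 mL

185.9


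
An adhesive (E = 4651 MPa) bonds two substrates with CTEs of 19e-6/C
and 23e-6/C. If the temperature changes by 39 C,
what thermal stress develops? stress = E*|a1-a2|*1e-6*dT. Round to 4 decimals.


Stress = 4651 * |19 - 23| * 1e-6 * 39
= 0.7256 MPa

0.7256


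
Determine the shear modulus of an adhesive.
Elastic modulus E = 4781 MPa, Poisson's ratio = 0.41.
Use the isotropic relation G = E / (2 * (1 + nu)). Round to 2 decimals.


G = 4781 / (2*(1+0.41)) = 4781 / 2.82
= 1695.39 MPa

1695.39


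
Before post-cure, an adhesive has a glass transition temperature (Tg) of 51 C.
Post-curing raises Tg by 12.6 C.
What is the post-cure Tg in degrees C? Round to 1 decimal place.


Tg_post = Tg_base + delta_Tg
= 51 + 12.6
= 63.6 C

63.6


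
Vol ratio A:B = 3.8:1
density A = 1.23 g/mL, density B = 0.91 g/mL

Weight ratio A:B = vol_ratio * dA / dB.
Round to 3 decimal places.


Weight ratio = 3.8 * 1.23 / 0.91
= 5.136

5.136


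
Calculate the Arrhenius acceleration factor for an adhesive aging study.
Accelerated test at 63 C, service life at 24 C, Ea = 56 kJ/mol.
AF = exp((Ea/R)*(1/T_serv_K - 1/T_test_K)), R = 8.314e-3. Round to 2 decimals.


T_test = 336.15 K, T_serv = 297.15 K
Ea/R = 56 / 0.008314 = 6735.63
AF = exp(6735.63 * (1/297.15 - 1/336.15))
= 13.87

13.87


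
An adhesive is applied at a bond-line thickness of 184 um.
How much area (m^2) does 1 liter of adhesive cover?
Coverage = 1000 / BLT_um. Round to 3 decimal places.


Coverage = 1000 / 184 = 5.435 m^2

5.435


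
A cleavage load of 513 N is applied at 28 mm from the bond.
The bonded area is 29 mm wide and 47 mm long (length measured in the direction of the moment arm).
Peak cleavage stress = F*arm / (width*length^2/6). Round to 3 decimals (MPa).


Moment = 513 * 28 = 14364 N*mm
Section modulus = 29 * 2209 / 6 = 64061 / 6 mm^3
Stress = 14364 / (64061 / 6) = 86184 / 64061
= 1.345 MPa

1.345


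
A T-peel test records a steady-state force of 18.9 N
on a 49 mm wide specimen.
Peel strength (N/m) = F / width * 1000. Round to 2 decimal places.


Peel strength = 18.9 / 49 * 1000
= 385.71 N/m

385.71


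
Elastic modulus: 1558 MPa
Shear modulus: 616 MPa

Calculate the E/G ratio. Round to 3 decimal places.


E / G = 1558 / 616 = 2.529

2.529


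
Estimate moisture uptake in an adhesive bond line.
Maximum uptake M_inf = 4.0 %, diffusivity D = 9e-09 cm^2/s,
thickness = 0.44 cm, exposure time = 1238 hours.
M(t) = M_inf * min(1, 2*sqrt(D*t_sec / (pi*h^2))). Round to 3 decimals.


Convert time: 1238 h = 4456800 s
ratio = min(1, 2*sqrt(9e-09*4456800/(pi*0.44^2)))
= 0.513612
M(t) = 4.0 * 0.513612 = 2.054%

2.054


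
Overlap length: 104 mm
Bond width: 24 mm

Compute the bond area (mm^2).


Bond area = 104 * 24 = 2496 mm^2

2496


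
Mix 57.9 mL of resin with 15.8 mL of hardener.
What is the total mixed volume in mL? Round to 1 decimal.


Total = 57.9 + 15.8 = 73.7 mL

73.7


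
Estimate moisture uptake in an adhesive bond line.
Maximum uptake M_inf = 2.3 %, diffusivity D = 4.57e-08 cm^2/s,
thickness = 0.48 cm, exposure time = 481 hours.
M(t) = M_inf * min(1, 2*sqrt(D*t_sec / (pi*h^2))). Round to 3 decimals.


Convert time: 481 h = 1731600 s
ratio = min(1, 2*sqrt(4.57e-08*1731600/(pi*0.48^2)))
= 0.661296
M(t) = 2.3 * 0.661296 = 1.521%

1.521


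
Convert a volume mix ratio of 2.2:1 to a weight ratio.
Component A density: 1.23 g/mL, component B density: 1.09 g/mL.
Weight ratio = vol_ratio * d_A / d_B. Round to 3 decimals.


= 2.2 * 1.23 / 1.09 = 2.483

2.483


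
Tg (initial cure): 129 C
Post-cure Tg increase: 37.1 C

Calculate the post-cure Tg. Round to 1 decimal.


Post-cure Tg = 129 + 37.1 = 166.1 C

166.1


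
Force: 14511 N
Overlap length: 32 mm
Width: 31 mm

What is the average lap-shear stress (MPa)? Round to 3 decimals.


Average shear stress = F / (overlap * width)
= 14511 / (32 * 31)
= 14.628 MPa

14.628


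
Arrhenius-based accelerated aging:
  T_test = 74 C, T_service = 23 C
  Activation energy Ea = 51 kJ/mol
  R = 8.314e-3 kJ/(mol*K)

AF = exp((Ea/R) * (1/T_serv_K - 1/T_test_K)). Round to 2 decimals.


T_test_K = 347.15, T_serv_K = 296.15
AF = exp((51/8.314e-3) * (1/296.15 - 1/347.15))
= 20.97

20.97


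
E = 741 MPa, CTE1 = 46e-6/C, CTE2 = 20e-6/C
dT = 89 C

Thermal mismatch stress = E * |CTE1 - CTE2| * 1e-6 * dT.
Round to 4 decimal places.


= 741 * 26e-6 * 89
= 1.7147 MPa

1.7147


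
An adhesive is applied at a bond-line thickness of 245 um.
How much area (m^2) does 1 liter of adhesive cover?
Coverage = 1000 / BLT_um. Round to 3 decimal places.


Coverage = 1000 / 245 = 4.082 m^2

4.082


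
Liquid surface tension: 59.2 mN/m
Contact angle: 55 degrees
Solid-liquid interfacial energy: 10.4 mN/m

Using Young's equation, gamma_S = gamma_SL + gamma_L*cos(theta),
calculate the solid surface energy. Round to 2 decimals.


gamma_S = 10.4 + 59.2 * cos(55)
= 44.36 mN/m

44.36


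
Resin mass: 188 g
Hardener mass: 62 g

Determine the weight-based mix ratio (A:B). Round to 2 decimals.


Ratio = 188 / 62 = 3.03

3.03


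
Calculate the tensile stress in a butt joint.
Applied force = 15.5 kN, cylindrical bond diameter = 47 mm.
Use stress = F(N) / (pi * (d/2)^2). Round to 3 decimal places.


A = pi * 23.5^2 = 1734.9445 mm^2
sigma = 15500.0 / 1734.9445 = 8.934 MPa

8.934


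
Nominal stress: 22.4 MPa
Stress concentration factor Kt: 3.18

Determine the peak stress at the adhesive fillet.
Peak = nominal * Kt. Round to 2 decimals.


Peak stress = 22.4 * 3.18
= 71.23 MPa

71.23


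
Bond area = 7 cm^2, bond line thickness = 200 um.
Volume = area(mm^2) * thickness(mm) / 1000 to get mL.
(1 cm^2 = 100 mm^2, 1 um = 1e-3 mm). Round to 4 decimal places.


area_mm2 = 7 * 100 = 700
blt_mm = 200 * 1e-3 = 0.2
vol_mm3 = 700 * 0.2 = 140.0
vol_mL = 140.0 / 1000 = 0.1400 mL

0.1400


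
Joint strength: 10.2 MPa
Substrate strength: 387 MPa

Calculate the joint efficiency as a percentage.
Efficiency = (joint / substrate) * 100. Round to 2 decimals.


Efficiency = (10.2 / 387) * 100 = 2.64%

2.64


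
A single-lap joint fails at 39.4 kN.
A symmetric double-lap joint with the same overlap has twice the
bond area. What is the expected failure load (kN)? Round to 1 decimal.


Double-lap load = 2 * 39.4 = 78.8 kN

78.8


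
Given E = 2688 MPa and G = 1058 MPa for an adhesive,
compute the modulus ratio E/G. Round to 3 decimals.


E/G ratio = 2688 / 1058 = 2.541

2.541


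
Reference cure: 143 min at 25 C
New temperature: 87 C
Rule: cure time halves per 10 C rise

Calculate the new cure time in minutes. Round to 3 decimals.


factor = 2^((87-25)/10) = 73.5167
t_new = 143 / 73.5167 = 1.945 min

1.945


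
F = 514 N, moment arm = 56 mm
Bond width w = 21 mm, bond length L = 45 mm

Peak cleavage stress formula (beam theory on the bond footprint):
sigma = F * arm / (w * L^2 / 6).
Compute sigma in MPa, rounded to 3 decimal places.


sigma = (514 * 56) / (21 * 2025 / 6)
= 28784 * 6 / 42525
= 172704 / 42525
= 4.061 MPa

4.061


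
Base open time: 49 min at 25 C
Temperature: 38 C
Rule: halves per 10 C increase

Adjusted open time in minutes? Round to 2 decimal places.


Acceleration = 2^((38-25)/10) = 2.4623
Open time = 49 / 2.4623 = 19.90 min

19.90


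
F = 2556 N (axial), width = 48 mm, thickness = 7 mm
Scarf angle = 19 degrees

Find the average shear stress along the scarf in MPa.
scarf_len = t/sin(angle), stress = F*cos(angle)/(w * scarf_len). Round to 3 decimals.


scarf_len = 7/sin(19 deg) = 21.5009
cos(19 deg) = 0.945519
stress = 2556*0.945519/(48*21.5009) = 2.342 MPa

2.342


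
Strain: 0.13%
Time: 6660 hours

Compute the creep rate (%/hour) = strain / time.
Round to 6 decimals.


Creep rate = 0.13 / 6660
= 0.000020 %/h

0.000020


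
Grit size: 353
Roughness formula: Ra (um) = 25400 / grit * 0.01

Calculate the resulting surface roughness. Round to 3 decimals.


Ra = 25400 / 353 * 0.01
= 0.720 um

0.720


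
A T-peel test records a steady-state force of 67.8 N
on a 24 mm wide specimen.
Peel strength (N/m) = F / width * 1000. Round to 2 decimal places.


Peel strength = 67.8 / 24 * 1000
= 2825.00 N/m

2825.00


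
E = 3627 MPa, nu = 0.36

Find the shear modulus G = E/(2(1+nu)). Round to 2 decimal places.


G = 3627 / (2 * 1.36)
= 1333.46 MPa

1333.46


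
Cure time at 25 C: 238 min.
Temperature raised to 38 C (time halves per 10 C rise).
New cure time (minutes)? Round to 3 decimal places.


Acceleration factor = 2^(13/10) = 2.4623
New time = 238 / 2.4623 = 96.658 min

96.658


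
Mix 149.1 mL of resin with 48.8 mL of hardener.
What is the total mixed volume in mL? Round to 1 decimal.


Total = 149.1 + 48.8 = 197.9 mL

197.9


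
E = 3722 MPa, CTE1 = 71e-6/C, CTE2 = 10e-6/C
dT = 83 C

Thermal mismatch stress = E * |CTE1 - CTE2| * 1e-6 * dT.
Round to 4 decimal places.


= 3722 * 61e-6 * 83
= 18.8445 MPa

18.8445


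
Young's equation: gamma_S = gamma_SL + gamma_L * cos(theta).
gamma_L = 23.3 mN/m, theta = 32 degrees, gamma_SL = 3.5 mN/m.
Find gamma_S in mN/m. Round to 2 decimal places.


cos(32 deg) = 0.848048
gamma_S = 3.5 + 23.3 * 0.848048
= 23.26 mN/m

23.26


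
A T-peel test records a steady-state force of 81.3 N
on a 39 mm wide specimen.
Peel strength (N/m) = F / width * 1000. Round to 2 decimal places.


Peel strength = 81.3 / 39 * 1000
= 2084.62 N/m

2084.62


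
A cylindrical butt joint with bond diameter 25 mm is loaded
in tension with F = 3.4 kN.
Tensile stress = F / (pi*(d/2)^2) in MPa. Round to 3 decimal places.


Area = pi * (25/2)^2 = 490.8739 mm^2
Stress = 3.4*1000 / 490.8739
= 6.926 MPa

6.926


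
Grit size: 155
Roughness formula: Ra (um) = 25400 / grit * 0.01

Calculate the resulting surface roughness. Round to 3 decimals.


Ra = 25400 / 155 * 0.01
= 1.639 um

1.639


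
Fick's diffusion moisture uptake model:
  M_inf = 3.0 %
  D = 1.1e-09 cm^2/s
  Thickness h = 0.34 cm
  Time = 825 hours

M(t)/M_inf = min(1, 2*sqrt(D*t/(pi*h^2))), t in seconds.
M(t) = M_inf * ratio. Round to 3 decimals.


t_sec = 825 * 3600 = 2970000
ratio = 2*sqrt(1.1e-09*2970000/(pi*0.34^2))
= min(1, 0.189693)
= 0.189693
M(t) = 3.0 * 0.189693 = 0.569 %

0.569


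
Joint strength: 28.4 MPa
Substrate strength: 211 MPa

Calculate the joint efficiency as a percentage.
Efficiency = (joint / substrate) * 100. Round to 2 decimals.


Efficiency = (28.4 / 211) * 100 = 13.46%

13.46


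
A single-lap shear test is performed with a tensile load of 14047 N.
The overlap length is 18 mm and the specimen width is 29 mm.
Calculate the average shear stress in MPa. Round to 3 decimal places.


Shear stress = F / (overlap * width)
= 14047 / (18 * 29)
= 14047 / 522
= 26.910 MPa

26.910


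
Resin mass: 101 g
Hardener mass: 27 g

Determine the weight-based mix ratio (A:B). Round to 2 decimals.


Ratio = 101 / 27 = 3.74

3.74


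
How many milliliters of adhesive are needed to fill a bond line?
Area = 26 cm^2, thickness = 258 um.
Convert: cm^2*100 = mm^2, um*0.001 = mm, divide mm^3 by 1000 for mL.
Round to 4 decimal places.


= (26 * 100) * (258 * 0.001) / 1000
= 0.6708 mL

0.6708


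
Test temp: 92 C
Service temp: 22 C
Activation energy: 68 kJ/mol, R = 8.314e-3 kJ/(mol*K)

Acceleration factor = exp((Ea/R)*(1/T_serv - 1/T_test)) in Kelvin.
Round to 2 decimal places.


AF = exp((68/0.008314)*(1/295.15 - 1/365.15))
= 202.82

202.82


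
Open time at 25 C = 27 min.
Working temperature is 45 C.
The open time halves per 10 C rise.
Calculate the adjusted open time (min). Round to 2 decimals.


factor = 2^((45 - 25) / 10) = 4.0000
ot = 27 / 4.0000 = 6.75 min

6.75


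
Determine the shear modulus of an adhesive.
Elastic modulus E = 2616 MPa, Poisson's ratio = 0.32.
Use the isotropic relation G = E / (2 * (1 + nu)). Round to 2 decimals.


G = 2616 / (2*(1+0.32)) = 2616 / 2.64
= 990.91 MPa

990.91


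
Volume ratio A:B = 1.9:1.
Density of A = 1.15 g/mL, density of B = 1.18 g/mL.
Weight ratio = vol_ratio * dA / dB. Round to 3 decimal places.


Wt ratio = 1.9 * 1.15 / 1.18
= 1.852

1.852


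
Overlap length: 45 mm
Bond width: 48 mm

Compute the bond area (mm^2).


Bond area = 45 * 48 = 2160 mm^2

2160


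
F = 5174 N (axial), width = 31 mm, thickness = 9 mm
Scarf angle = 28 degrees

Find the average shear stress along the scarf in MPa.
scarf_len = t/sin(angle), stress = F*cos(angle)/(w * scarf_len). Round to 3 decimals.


scarf_len = 9/sin(28 deg) = 19.1705
cos(28 deg) = 0.882948
stress = 5174*0.882948/(31*19.1705) = 7.687 MPa

7.687


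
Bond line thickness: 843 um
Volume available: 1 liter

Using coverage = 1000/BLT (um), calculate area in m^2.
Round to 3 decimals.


1 L = 1e6 mm^3, thickness = 843 um = 0.843 mm
Area = 1e6 / 0.843 mm^2 = (1e6 / 0.843) / 1e6 m^2 = 1000 / 843 m^2
= 1.186 m^2

1.186


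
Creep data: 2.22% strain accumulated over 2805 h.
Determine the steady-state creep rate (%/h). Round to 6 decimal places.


Rate = 2.22 / 2805 = 0.000791 %/h

0.000791


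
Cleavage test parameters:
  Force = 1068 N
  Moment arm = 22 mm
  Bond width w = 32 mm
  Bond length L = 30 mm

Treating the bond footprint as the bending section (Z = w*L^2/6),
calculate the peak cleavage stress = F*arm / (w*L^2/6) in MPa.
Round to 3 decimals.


M = 1068 * 22 = 23496 N*mm
Z = 32 * 30^2 / 6 = 28800 / 6 mm^3
sigma = M / Z = 6 * 23496 / 28800 = 140976 / 28800
= 4.895 MPa

4.895


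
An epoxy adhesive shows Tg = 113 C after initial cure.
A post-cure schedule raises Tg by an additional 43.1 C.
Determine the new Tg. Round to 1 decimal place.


New Tg = 113 + 43.1
= 156.1 C

156.1


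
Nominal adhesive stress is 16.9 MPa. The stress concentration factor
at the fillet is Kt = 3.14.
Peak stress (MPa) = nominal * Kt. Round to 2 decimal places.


Peak = 16.9 * 3.14 = 53.07 MPa

53.07


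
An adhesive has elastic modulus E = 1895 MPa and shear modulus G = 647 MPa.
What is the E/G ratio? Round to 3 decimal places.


E/G = 1895 / 647 = 2.929

2.929


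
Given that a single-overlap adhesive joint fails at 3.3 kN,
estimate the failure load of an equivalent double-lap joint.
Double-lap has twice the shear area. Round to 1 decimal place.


Double-lap factor = 2
Expected load = 3.3 * 2 = 6.6 kN

6.6


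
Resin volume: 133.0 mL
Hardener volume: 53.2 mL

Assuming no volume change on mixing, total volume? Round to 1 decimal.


V_total = 133.0 + 53.2 = 186.2 mL

186.2


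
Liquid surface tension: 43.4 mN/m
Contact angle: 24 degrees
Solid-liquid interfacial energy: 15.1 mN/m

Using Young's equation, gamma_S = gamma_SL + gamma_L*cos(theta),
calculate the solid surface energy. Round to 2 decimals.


gamma_S = 15.1 + 43.4 * cos(24)
= 54.75 mN/m

54.75


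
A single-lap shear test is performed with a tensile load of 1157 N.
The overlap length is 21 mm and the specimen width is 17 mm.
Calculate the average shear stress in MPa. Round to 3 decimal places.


Shear stress = F / (overlap * width)
= 1157 / (21 * 17)
= 1157 / 357
= 3.241 MPa

3.241


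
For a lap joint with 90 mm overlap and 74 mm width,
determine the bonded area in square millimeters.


Area = 90 * 74 = 6660 mm^2

6660


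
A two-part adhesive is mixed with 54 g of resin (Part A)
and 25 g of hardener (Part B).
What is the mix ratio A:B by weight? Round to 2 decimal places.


Mix ratio = mass_A / mass_B
= 54 / 25
= 2.16

2.16


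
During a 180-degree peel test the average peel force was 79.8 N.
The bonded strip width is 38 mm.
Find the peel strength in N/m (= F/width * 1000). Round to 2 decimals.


Peel strength = F/width * 1000
= 79.8 / 38 * 1000
= 2100.00 N/m

2100.00


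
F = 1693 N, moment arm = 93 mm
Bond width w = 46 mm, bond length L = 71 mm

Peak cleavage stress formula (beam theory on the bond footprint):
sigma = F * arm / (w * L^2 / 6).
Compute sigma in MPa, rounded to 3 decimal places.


sigma = (1693 * 93) / (46 * 5041 / 6)
= 157449 * 6 / 231886
= 944694 / 231886
= 4.074 MPa

4.074


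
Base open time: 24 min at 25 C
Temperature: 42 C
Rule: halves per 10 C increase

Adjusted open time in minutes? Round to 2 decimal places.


Acceleration = 2^((42-25)/10) = 3.2490
Open time = 24 / 3.2490 = 7.39 min

7.39


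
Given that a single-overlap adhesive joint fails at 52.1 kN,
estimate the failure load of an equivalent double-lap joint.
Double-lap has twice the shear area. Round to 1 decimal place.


Double-lap factor = 2
Expected load = 52.1 * 2 = 104.2 kN

104.2


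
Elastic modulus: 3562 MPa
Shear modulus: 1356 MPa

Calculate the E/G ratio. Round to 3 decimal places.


E / G = 3562 / 1356 = 2.627

2.627


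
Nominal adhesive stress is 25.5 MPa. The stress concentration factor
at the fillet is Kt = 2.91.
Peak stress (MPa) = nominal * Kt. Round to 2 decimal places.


Peak = 25.5 * 2.91 = 74.21 MPa

74.21


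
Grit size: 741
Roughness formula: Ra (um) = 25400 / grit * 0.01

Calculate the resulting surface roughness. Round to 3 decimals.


Ra = 25400 / 741 * 0.01
= 0.343 um

0.343


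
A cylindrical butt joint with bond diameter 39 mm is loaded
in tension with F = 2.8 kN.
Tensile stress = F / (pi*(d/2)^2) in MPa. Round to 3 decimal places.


Area = pi * (39/2)^2 = 1194.5906 mm^2
Stress = 2.8*1000 / 1194.5906
= 2.344 MPa

2.344


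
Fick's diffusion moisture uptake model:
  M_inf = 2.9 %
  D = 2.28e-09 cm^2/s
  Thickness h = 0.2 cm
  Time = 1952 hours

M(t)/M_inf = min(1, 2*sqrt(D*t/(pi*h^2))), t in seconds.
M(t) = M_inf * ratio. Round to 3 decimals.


t_sec = 1952 * 3600 = 7027200
ratio = 2*sqrt(2.28e-09*7027200/(pi*0.2^2))
= min(1, 0.714140)
= 0.714140
M(t) = 2.9 * 0.714140 = 2.071 %

2.071


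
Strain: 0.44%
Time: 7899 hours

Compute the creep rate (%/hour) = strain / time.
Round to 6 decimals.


Creep rate = 0.44 / 7899
= 0.000056 %/h

0.000056


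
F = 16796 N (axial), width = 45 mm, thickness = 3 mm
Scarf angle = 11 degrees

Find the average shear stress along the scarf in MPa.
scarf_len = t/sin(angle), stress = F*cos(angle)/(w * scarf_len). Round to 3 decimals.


scarf_len = 3/sin(11 deg) = 15.7225
cos(11 deg) = 0.981627
stress = 16796*0.981627/(45*15.7225) = 23.303 MPa

23.303


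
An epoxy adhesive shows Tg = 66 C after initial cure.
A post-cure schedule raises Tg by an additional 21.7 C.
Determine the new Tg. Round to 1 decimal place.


New Tg = 66 + 21.7
= 87.7 C

87.7


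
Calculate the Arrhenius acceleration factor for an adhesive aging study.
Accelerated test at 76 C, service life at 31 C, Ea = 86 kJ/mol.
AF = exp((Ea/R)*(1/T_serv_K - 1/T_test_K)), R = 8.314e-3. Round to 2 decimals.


T_test = 349.15 K, T_serv = 304.15 K
Ea/R = 86 / 0.008314 = 10344.00
AF = exp(10344.00 * (1/304.15 - 1/349.15))
= 80.10

80.10


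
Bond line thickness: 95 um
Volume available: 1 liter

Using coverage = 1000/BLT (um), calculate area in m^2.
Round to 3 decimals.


1 L = 1e6 mm^3, thickness = 95 um = 0.095 mm
Area = 1e6 / 0.095 mm^2 = (1e6 / 0.095) / 1e6 m^2 = 1000 / 95 m^2
= 10.526 m^2

10.526


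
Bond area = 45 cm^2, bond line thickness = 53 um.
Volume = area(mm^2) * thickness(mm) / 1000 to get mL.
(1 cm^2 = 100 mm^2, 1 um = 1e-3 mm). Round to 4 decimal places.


area_mm2 = 45 * 100 = 4500
blt_mm = 53 * 1e-3 = 0.053
vol_mm3 = 4500 * 0.053 = 238.5
vol_mL = 238.5 / 1000 = 0.2385 mL

0.2385


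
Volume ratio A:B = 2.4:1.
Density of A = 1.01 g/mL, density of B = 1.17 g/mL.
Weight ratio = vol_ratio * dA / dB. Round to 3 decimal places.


Wt ratio = 2.4 * 1.01 / 1.17
= 2.072

2.072


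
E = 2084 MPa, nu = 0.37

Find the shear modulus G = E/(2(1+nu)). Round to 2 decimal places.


G = 2084 / (2 * 1.37)
= 760.58 MPa

760.58


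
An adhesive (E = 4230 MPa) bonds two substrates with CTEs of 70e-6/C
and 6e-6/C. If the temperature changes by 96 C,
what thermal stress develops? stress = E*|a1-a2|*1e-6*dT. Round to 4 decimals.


Stress = 4230 * |70 - 6| * 1e-6 * 96
= 25.9891 MPa

25.9891


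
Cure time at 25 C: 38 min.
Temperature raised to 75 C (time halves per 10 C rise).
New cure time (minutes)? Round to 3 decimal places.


Acceleration factor = 2^(50/10) = 32.0000
New time = 38 / 32.0000 = 1.188 min

1.188


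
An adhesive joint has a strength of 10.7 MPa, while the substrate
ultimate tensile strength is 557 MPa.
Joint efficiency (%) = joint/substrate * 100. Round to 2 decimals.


Efficiency = 10.7 / 557 * 100
= 1.92%

1.92


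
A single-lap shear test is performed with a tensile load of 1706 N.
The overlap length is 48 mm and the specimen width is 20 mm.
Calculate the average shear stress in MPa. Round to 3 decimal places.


Shear stress = F / (overlap * width)
= 1706 / (48 * 20)
= 1706 / 960
= 1.777 MPa

1.777
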